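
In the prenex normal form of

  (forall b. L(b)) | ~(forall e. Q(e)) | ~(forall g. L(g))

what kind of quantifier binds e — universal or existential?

existential

Move each ¬ inward, flipping quantifiers it crosses:
  (forall b. L(b)) | (exists e. ~Q(e)) | (exists g. ~L(g))
Pull the quantifiers to the front (each side's bound variable is not free in the other side):
  forall b. exists e. exists g. (L(b) | ~Q(e) | ~L(g))
The quantifier forall e sits under an odd number of negations, so it flips to exists e.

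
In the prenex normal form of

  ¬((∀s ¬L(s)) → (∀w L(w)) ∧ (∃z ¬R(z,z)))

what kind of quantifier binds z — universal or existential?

universal

First replace A → B with ¬A ∨ B.
  ¬(¬(∀s ¬L(s)) ∨ (∀w L(w)) ∧ (∃z ¬R(z,z)))
Move each ¬ inward, flipping quantifiers it crosses:
  (∀s ¬L(s)) ∧ ((∃w ¬L(w)) ∨ (∀z R(z,z)))
All bound variables are already distinct, so no renaming is needed.
Extract every quantifier outward, since the variables are now distinct and don't occur free across branches:
  ∀s ∃w ∀z (¬L(s) ∧ (¬L(w) ∨ R(z,z)))
The quantifier ∃z sits under an odd number of negations (counting the antecedent side of each →), so it flips to ∀z.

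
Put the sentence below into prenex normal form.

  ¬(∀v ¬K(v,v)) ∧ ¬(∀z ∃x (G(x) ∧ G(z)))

∃v ∃z ∀x (K(v,v) ∧ (¬G(x) ∨ ¬G(z)))

Push ¬ through the quantifiers and connectives to reach negation normal form:
  (∃v K(v,v)) ∧ (∃z ∀x (¬G(x) ∨ ¬G(z)))
Pull the quantifiers to the front (each side's bound variable is not free in the other side):
  ∃v ∃z ∀x (K(v,v) ∧ (¬G(x) ∨ ¬G(z)))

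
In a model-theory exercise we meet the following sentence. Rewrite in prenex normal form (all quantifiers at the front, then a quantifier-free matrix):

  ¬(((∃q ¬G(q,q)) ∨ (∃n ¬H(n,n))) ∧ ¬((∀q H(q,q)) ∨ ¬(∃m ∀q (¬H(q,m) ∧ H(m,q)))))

∀q ∀n ∀s ∀m ∃v (G(q,q) ∧ H(n,n) ∨ H(s,s) ∨ H(v,m) ∨ ¬H(m,v))

Move each ¬ inward, flipping quantifiers it crosses:
  (∀q G(q,q)) ∧ (∀n H(n,n)) ∨ (∀q H(q,q)) ∨ (∀m ∃q (H(q,m) ∨ ¬H(m,q)))
Give each quantifier a distinct variable: q↦s, q↦v.
  (∀q G(q,q)) ∧ (∀n H(n,n)) ∨ (∀s H(s,s)) ∨ (∀m ∃v (H(v,m) ∨ ¬H(m,v)))
Finally move all quantifiers to the prefix:
  ∀q ∀n ∀s ∀m ∃v (G(q,q) ∧ H(n,n) ∨ H(s,s) ∨ H(v,m) ∨ ¬H(m,v))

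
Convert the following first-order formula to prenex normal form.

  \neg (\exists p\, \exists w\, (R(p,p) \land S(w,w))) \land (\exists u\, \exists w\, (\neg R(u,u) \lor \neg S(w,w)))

\forall p\, \forall w\, \exists u\, \exists b\, ((\neg R(p,p) \lor \neg S(w,w)) \land (\neg R(u,u) \lor \neg S(b,b)))

Push ¬ through the quantifiers and connectives to reach negation normal form:
  (\forall p\, \forall w\, (\neg R(p,p) \lor \neg S(w,w))) \land (\exists u\, \exists w\, (\neg R(u,u) \lor \neg S(w,w)))
Give each quantifier a distinct variable: w↦b.
  (\forall p\, \forall w\, (\neg R(p,p) \lor \neg S(w,w))) \land (\exists u\, \exists b\, (\neg R(u,u) \lor \neg S(b,b)))
Finally move all quantifiers to the prefix:
  \forall p\, \forall w\, \exists u\, \exists b\, ((\neg R(p,p) \lor \neg S(w,w)) \land (\neg R(u,u) \lor \neg S(b,b)))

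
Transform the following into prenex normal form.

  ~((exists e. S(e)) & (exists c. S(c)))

forall e. forall c. (~S(e) | ~S(c))

Drive negations inward (¬∀x A ≡ ∃x ¬A, ¬∃x A ≡ ∀x ¬A, De Morgan for ∧/∨):
  (forall e. ~S(e)) | (forall c. ~S(c))
All bound variables are already distinct, so no renaming is needed.
Extract every quantifier outward, since the variables are now distinct and don't occur free across branches:
  forall e. forall c. (~S(e) | ~S(c))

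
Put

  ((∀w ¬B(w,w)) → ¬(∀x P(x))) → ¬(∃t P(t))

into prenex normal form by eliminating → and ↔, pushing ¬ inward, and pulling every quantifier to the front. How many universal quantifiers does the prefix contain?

Eliminate → and ↔ using ¬ and ∨.
  ¬(¬(∀w ¬B(w,w)) ∨ ¬(∀x P(x))) ∨ ¬(∃t P(t))
Move each ¬ inward, flipping quantifiers it crosses:
  (∀w ¬B(w,w)) ∧ (∀x P(x)) ∨ (∀t ¬P(t))
Finally move all quantifiers to the prefix:
  ∀w ∀x ∀t (¬B(w,w) ∧ P(x) ∨ ¬P(t))
The prefix is ∀w ∀x ∀t: 3 universal, 0 existential.

3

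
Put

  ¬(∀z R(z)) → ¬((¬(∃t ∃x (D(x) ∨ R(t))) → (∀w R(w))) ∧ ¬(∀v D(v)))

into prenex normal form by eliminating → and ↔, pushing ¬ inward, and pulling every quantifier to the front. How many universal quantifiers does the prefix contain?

4

First replace A → B with ¬A ∨ B.
  ¬¬(∀z R(z)) ∨ ¬((¬¬(∃t ∃x (D(x) ∨ R(t))) ∨ (∀w R(w))) ∧ ¬(∀v D(v)))
Push ¬ through the quantifiers and connectives to reach negation normal form:
  (∀z R(z)) ∨ (∀t ∀x (¬D(x) ∧ ¬R(t))) ∧ (∃w ¬R(w)) ∨ (∀v D(v))
All bound variables are already distinct, so no renaming is needed.
Extract every quantifier outward, since the variables are now distinct and don't occur free across branches:
  ∀z ∀t ∀x ∃w ∀v (R(z) ∨ ¬D(x) ∧ ¬R(t) ∧ ¬R(w) ∨ D(v))
The prefix is ∀z ∀t ∀x ∃w ∀v: 4 universal, 1 existential.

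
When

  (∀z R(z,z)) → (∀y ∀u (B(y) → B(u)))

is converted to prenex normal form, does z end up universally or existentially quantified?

existential

Eliminate → and ↔ using ¬ and ∨.
  ¬(∀z R(z,z)) ∨ (∀y ∀u (¬B(y) ∨ B(u)))
Move each ¬ inward, flipping quantifiers it crosses:
  (∃z ¬R(z,z)) ∨ (∀y ∀u (¬B(y) ∨ B(u)))
Pull the quantifiers to the front (each side's bound variable is not free in the other side):
  ∃z ∀y ∀u (¬R(z,z) ∨ ¬B(y) ∨ B(u))
The quantifier ∀z sits under an odd number of negations (counting the antecedent side of each →), so it flips to ∃z.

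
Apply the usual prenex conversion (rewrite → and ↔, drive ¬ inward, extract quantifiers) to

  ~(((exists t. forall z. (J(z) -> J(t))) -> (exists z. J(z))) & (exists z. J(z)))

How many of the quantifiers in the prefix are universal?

3

First replace A → B with ¬A ∨ B.
  ~((~(exists t. forall z. (~J(z) | J(t))) | (exists z. J(z))) & (exists z. J(z)))
Push ¬ through the quantifiers and connectives to reach negation normal form:
  (exists t. forall z. (~J(z) | J(t))) & (forall z. ~J(z)) | (forall z. ~J(z))
Give each quantifier a distinct variable: z↦q, z↦c.
  (exists t. forall z. (~J(z) | J(t))) & (forall q. ~J(q)) | (forall c. ~J(c))
Finally move all quantifiers to the prefix:
  exists t. forall z. forall q. forall c. ((~J(z) | J(t)) & ~J(q) | ~J(c))
The prefix is exists t forall z forall q forall c: 3 universal, 1 existential.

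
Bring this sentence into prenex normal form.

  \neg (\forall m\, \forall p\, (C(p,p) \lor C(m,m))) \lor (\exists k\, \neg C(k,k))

Drive negations inward (¬∀x A ≡ ∃x ¬A, ¬∃x A ≡ ∀x ¬A, De Morgan for ∧/∨):
  (\exists m\, \exists p\, (\neg C(p,p) \land \neg C(m,m))) \lor (\exists k\, \neg C(k,k))
Pull the quantifiers to the front (each side's bound variable is not free in the other side):
  \exists m\, \exists p\, \exists k\, (\neg C(p,p) \land \neg C(m,m) \lor \neg C(k,k))

\exists m\, \exists p\, \exists k\, (\neg C(p,p) \land \neg C(m,m) \lor \neg C(k,k))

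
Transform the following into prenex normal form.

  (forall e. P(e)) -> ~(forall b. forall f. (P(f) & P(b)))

Eliminate → and ↔ using ¬ and ∨.
  ~(forall e. P(e)) | ~(forall b. forall f. (P(f) & P(b)))
Push ¬ through the quantifiers and connectives to reach negation normal form:
  (exists e. ~P(e)) | (exists b. exists f. (~P(f) | ~P(b)))
All bound variables are already distinct, so no renaming is needed.
Finally move all quantifiers to the prefix:
  exists e. exists b. exists f. (~P(e) | ~P(f) | ~P(b))

exists e. exists b. exists f. (~P(e) | ~P(f) | ~P(b))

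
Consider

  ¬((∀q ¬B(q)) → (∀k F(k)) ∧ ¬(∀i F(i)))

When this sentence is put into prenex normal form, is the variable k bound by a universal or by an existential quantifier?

existential

Rewrite implications/biconditionals: A → B as ¬A ∨ B.
  ¬(¬(∀q ¬B(q)) ∨ (∀k F(k)) ∧ ¬(∀i F(i)))
Move each ¬ inward, flipping quantifiers it crosses:
  (∀q ¬B(q)) ∧ ((∃k ¬F(k)) ∨ (∀i F(i)))
All bound variables are already distinct, so no renaming is needed.
Finally move all quantifiers to the prefix:
  ∀q ∃k ∀i (¬B(q) ∧ (¬F(k) ∨ F(i)))
The quantifier ∀k sits under an odd number of negations (counting the antecedent side of each →), so it flips to ∃k.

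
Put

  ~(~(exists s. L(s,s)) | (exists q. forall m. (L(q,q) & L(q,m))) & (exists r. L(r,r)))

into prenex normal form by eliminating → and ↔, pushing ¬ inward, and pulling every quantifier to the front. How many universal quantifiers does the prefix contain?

2

Drive negations inward (¬∀x A ≡ ∃x ¬A, ¬∃x A ≡ ∀x ¬A, De Morgan for ∧/∨):
  (exists s. L(s,s)) & ((forall q. exists m. (~L(q,q) | ~L(q,m))) | (forall r. ~L(r,r)))
All bound variables are already distinct, so no renaming is needed.
Extract every quantifier outward, since the variables are now distinct and don't occur free across branches:
  exists s. forall q. exists m. forall r. (L(s,s) & (~L(q,q) | ~L(q,m) | ~L(r,r)))
The prefix is exists s forall q exists m forall r: 2 universal, 2 existential.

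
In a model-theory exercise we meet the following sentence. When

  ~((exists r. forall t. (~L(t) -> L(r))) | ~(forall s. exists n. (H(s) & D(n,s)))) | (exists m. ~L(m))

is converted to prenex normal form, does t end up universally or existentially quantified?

Eliminate → and ↔ using ¬ and ∨.
  ~((exists r. forall t. (~~L(t) | L(r))) | ~(forall s. exists n. (H(s) & D(n,s)))) | (exists m. ~L(m))
Drive negations inward (¬∀x A ≡ ∃x ¬A, ¬∃x A ≡ ∀x ¬A, De Morgan for ∧/∨):
  (forall r. exists t. (~L(t) & ~L(r))) & (forall s. exists n. (H(s) & D(n,s))) | (exists m. ~L(m))
All bound variables are already distinct, so no renaming is needed.
Finally move all quantifiers to the prefix:
  forall r. exists t. forall s. exists n. exists m. (~L(t) & ~L(r) & H(s) & D(n,s) | ~L(m))
The quantifier forall t sits under an odd number of negations (counting the antecedent side of each →), so it flips to exists t.

existential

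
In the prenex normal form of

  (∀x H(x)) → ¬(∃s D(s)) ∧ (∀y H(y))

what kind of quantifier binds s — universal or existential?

First replace A → B with ¬A ∨ B.
  ¬(∀x H(x)) ∨ ¬(∃s D(s)) ∧ (∀y H(y))
Move each ¬ inward, flipping quantifiers it crosses:
  (∃x ¬H(x)) ∨ (∀s ¬D(s)) ∧ (∀y H(y))
Extract every quantifier outward, since the variables are now distinct and don't occur free across branches:
  ∃x ∀s ∀y (¬H(x) ∨ ¬D(s) ∧ H(y))
The quantifier ∃s sits under an odd number of negations (counting the antecedent side of each →), so it flips to ∀s.

universal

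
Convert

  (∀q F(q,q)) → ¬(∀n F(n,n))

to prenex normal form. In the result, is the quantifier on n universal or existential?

Rewrite implications/biconditionals: A → B as ¬A ∨ B.
  ¬(∀q F(q,q)) ∨ ¬(∀n F(n,n))
Push ¬ through the quantifiers and connectives to reach negation normal form:
  (∃q ¬F(q,q)) ∨ (∃n ¬F(n,n))
Finally move all quantifiers to the prefix:
  ∃q ∃n (¬F(q,q) ∨ ¬F(n,n))
The quantifier ∀n sits under an odd number of negations (counting the antecedent side of each →), so it flips to ∃n.

existential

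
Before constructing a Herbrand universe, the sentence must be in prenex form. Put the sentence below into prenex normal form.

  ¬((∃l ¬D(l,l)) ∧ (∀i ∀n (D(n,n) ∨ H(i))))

∀l ∃i ∃n (D(l,l) ∨ ¬D(n,n) ∧ ¬H(i))

Push ¬ through the quantifiers and connectives to reach negation normal form:
  (∀l D(l,l)) ∨ (∃i ∃n (¬D(n,n) ∧ ¬H(i)))
Finally move all quantifiers to the prefix:
  ∀l ∃i ∃n (D(l,l) ∨ ¬D(n,n) ∧ ¬H(i))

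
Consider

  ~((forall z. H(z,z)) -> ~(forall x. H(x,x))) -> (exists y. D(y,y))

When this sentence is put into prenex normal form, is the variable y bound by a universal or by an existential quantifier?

existential

First replace A → B with ¬A ∨ B.
  ~~(~(forall z. H(z,z)) | ~(forall x. H(x,x))) | (exists y. D(y,y))
Move each ¬ inward, flipping quantifiers it crosses:
  (exists z. ~H(z,z)) | (exists x. ~H(x,x)) | (exists y. D(y,y))
Finally move all quantifiers to the prefix:
  exists z. exists x. exists y. (~H(z,z) | ~H(x,x) | D(y,y))
The quantifier exists y sits under an even number of negations (counting the antecedent side of each →), so it remains existential.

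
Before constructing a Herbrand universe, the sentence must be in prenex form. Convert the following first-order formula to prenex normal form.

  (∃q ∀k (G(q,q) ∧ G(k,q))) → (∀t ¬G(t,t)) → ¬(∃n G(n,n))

∀q ∃k ∃t ∀n (¬G(q,q) ∨ ¬G(k,q) ∨ G(t,t) ∨ ¬G(n,n))

Rewrite implications/biconditionals: A → B as ¬A ∨ B.
  ¬(∃q ∀k (G(q,q) ∧ G(k,q))) ∨ ¬(∀t ¬G(t,t)) ∨ ¬(∃n G(n,n))
Move each ¬ inward, flipping quantifiers it crosses:
  (∀q ∃k (¬G(q,q) ∨ ¬G(k,q))) ∨ (∃t G(t,t)) ∨ (∀n ¬G(n,n))
All bound variables are already distinct, so no renaming is needed.
Extract every quantifier outward, since the variables are now distinct and don't occur free across branches:
  ∀q ∃k ∃t ∀n (¬G(q,q) ∨ ¬G(k,q) ∨ G(t,t) ∨ ¬G(n,n))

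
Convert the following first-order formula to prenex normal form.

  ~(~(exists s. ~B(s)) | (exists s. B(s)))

exists s. forall t. (~B(s) & ~B(t))

Move each ¬ inward, flipping quantifiers it crosses:
  (exists s. ~B(s)) & (forall s. ~B(s))
Rename bound variables to avoid capture: s↦t.
  (exists s. ~B(s)) & (forall t. ~B(t))
Extract every quantifier outward, since the variables are now distinct and don't occur free across branches:
  exists s. forall t. (~B(s) & ~B(t))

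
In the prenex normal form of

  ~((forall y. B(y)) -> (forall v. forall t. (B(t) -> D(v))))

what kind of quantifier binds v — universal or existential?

First replace A → B with ¬A ∨ B.
  ~(~(forall y. B(y)) | (forall v. forall t. (~B(t) | D(v))))
Drive negations inward (¬∀x A ≡ ∃x ¬A, ¬∃x A ≡ ∀x ¬A, De Morgan for ∧/∨):
  (forall y. B(y)) & (exists v. exists t. (B(t) & ~D(v)))
All bound variables are already distinct, so no renaming is needed.
Finally move all quantifiers to the prefix:
  forall y. exists v. exists t. (B(y) & B(t) & ~D(v))
The quantifier forall v sits under an odd number of negations (counting the antecedent side of each →), so it flips to exists v.

existential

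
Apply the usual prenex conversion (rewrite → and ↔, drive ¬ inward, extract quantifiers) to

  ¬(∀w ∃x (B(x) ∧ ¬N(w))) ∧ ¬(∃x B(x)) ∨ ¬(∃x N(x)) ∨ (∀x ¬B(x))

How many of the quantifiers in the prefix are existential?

1

Push ¬ through the quantifiers and connectives to reach negation normal form:
  (∃w ∀x (¬B(x) ∨ N(w))) ∧ (∀x ¬B(x)) ∨ (∀x ¬N(x)) ∨ (∀x ¬B(x))
Give each quantifier a distinct variable: x↦x1, x↦y, x↦u1.
  (∃w ∀x (¬B(x) ∨ N(w))) ∧ (∀x1 ¬B(x1)) ∨ (∀y ¬N(y)) ∨ (∀u1 ¬B(u1))
Extract every quantifier outward, since the variables are now distinct and don't occur free across branches:
  ∃w ∀x ∀x1 ∀y ∀u1 ((¬B(x) ∨ N(w)) ∧ ¬B(x1) ∨ ¬N(y) ∨ ¬B(u1))
The prefix is ∃w ∀x ∀x1 ∀y ∀u1: 4 universal, 1 existential.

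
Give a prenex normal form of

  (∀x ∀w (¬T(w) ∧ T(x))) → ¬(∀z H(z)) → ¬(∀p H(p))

∃x ∃w ∀z ∃p (T(w) ∨ ¬T(x) ∨ H(z) ∨ ¬H(p))

First replace A → B with ¬A ∨ B.
  ¬(∀x ∀w (¬T(w) ∧ T(x))) ∨ ¬¬(∀z H(z)) ∨ ¬(∀p H(p))
Push ¬ through the quantifiers and connectives to reach negation normal form:
  (∃x ∃w (T(w) ∨ ¬T(x))) ∨ (∀z H(z)) ∨ (∃p ¬H(p))
All bound variables are already distinct, so no renaming is needed.
Pull the quantifiers to the front (each side's bound variable is not free in the other side):
  ∃x ∃w ∀z ∃p (T(w) ∨ ¬T(x) ∨ H(z) ∨ ¬H(p))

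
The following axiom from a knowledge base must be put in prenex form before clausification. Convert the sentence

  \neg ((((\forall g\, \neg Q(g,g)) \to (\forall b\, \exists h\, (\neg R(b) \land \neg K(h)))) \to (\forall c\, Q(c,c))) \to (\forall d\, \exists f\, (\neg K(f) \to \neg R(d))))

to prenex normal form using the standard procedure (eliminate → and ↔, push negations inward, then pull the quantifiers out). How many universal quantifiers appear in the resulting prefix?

Eliminate → and ↔ using ¬ and ∨.
  \neg (\neg (\neg (\neg (\forall g\, \neg Q(g,g)) \lor (\forall b\, \exists h\, (\neg R(b) \land \neg K(h)))) \lor (\forall c\, Q(c,c))) \lor (\forall d\, \exists f\, (\neg \neg K(f) \lor \neg R(d))))
Drive negations inward (¬∀x A ≡ ∃x ¬A, ¬∃x A ≡ ∀x ¬A, De Morgan for ∧/∨):
  ((\forall g\, \neg Q(g,g)) \land (\exists b\, \forall h\, (R(b) \lor K(h))) \lor (\forall c\, Q(c,c))) \land (\exists d\, \forall f\, (\neg K(f) \land R(d)))
All bound variables are already distinct, so no renaming is needed.
Extract every quantifier outward, since the variables are now distinct and don't occur free across branches:
  \forall g\, \exists b\, \forall h\, \forall c\, \exists d\, \forall f\, ((\neg Q(g,g) \land (R(b) \lor K(h)) \lor Q(c,c)) \land \neg K(f) \land R(d))
The prefix is \forall g \exists b \forall h \forall c \exists d \forall f: 4 universal, 2 existential.

4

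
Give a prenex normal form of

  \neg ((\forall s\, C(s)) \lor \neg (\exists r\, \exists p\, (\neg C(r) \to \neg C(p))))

First replace A → B with ¬A ∨ B.
  \neg ((\forall s\, C(s)) \lor \neg (\exists r\, \exists p\, (\neg \neg C(r) \lor \neg C(p))))
Push ¬ through the quantifiers and connectives to reach negation normal form:
  (\exists s\, \neg C(s)) \land (\exists r\, \exists p\, (C(r) \lor \neg C(p)))
All bound variables are already distinct, so no renaming is needed.
Extract every quantifier outward, since the variables are now distinct and don't occur free across branches:
  \exists s\, \exists r\, \exists p\, (\neg C(s) \land (C(r) \lor \neg C(p)))

\exists s\, \exists r\, \exists p\, (\neg C(s) \land (C(r) \lor \neg C(p)))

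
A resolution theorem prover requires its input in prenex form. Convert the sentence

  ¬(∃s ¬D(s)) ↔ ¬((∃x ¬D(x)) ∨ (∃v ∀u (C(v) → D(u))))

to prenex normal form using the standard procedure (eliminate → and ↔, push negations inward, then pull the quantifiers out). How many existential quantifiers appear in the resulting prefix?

First replace A → B with ¬A ∨ B; A ↔ B as (¬A ∨ B) ∧ (¬B ∨ A).
  (¬¬(∃s ¬D(s)) ∨ ¬((∃x ¬D(x)) ∨ (∃v ∀u (¬C(v) ∨ D(u))))) ∧ (¬¬((∃x ¬D(x)) ∨ (∃v ∀u (¬C(v) ∨ D(u)))) ∨ ¬(∃s ¬D(s)))
Push ¬ through the quantifiers and connectives to reach negation normal form:
  ((∃s ¬D(s)) ∨ (∀x D(x)) ∧ (∀v ∃u (C(v) ∧ ¬D(u)))) ∧ ((∃x ¬D(x)) ∨ (∃v ∀u (¬C(v) ∨ D(u))) ∨ (∀s D(s)))
Standardize variables apart so no two quantifiers bind the same name: x↦w, v↦v1, u↦z1, s↦x1.
  ((∃s ¬D(s)) ∨ (∀x D(x)) ∧ (∀v ∃u (C(v) ∧ ¬D(u)))) ∧ ((∃w ¬D(w)) ∨ (∃v1 ∀z1 (¬C(v1) ∨ D(z1))) ∨ (∀x1 D(x1)))
Finally move all quantifiers to the prefix:
  ∃s ∀x ∀v ∃u ∃w ∃v1 ∀z1 ∀x1 ((¬D(s) ∨ D(x) ∧ C(v) ∧ ¬D(u)) ∧ (¬D(w) ∨ ¬C(v1) ∨ D(z1) ∨ D(x1)))
The prefix is ∃s ∀x ∀v ∃u ∃w ∃v1 ∀z1 ∀x1: 4 universal, 4 existential.

4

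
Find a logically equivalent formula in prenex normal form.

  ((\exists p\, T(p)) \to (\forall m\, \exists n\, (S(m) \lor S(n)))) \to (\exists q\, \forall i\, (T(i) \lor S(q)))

Eliminate → and ↔ using ¬ and ∨.
  \neg (\neg (\exists p\, T(p)) \lor (\forall m\, \exists n\, (S(m) \lor S(n)))) \lor (\exists q\, \forall i\, (T(i) \lor S(q)))
Move each ¬ inward, flipping quantifiers it crosses:
  (\exists p\, T(p)) \land (\exists m\, \forall n\, (\neg S(m) \land \neg S(n))) \lor (\exists q\, \forall i\, (T(i) \lor S(q)))
Finally move all quantifiers to the prefix:
  \exists p\, \exists m\, \forall n\, \exists q\, \forall i\, (T(p) \land \neg S(m) \land \neg S(n) \lor T(i) \lor S(q))

\exists p\, \exists m\, \forall n\, \exists q\, \forall i\, (T(p) \land \neg S(m) \land \neg S(n) \lor T(i) \lor S(q))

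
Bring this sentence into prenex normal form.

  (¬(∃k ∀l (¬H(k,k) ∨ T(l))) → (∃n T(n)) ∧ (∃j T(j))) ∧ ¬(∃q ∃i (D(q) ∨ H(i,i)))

∃k ∀l ∃n ∃j ∀q ∀i ((¬H(k,k) ∨ T(l) ∨ T(n) ∧ T(j)) ∧ ¬D(q) ∧ ¬H(i,i))

Rewrite implications/biconditionals: A → B as ¬A ∨ B.
  (¬¬(∃k ∀l (¬H(k,k) ∨ T(l))) ∨ (∃n T(n)) ∧ (∃j T(j))) ∧ ¬(∃q ∃i (D(q) ∨ H(i,i)))
Move each ¬ inward, flipping quantifiers it crosses:
  ((∃k ∀l (¬H(k,k) ∨ T(l))) ∨ (∃n T(n)) ∧ (∃j T(j))) ∧ (∀q ∀i (¬D(q) ∧ ¬H(i,i)))
All bound variables are already distinct, so no renaming is needed.
Pull the quantifiers to the front (each side's bound variable is not free in the other side):
  ∃k ∀l ∃n ∃j ∀q ∀i ((¬H(k,k) ∨ T(l) ∨ T(n) ∧ T(j)) ∧ ¬D(q) ∧ ¬H(i,i))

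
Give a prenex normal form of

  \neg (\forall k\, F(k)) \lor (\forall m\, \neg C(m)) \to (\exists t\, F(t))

Eliminate → and ↔ using ¬ and ∨.
  \neg (\neg (\forall k\, F(k)) \lor (\forall m\, \neg C(m))) \lor (\exists t\, F(t))
Drive negations inward (¬∀x A ≡ ∃x ¬A, ¬∃x A ≡ ∀x ¬A, De Morgan for ∧/∨):
  (\forall k\, F(k)) \land (\exists m\, C(m)) \lor (\exists t\, F(t))
All bound variables are already distinct, so no renaming is needed.
Pull the quantifiers to the front (each side's bound variable is not free in the other side):
  \forall k\, \exists m\, \exists t\, (F(k) \land C(m) \lor F(t))

\forall k\, \exists m\, \exists t\, (F(k) \land C(m) \lor F(t))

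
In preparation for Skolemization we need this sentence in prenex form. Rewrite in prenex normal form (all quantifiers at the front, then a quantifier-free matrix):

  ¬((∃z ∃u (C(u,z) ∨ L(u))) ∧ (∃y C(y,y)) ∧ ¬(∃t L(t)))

∀z ∀u ∀y ∃t (¬C(u,z) ∧ ¬L(u) ∨ ¬C(y,y) ∨ L(t))

Drive negations inward (¬∀x A ≡ ∃x ¬A, ¬∃x A ≡ ∀x ¬A, De Morgan for ∧/∨):
  (∀z ∀u (¬C(u,z) ∧ ¬L(u))) ∨ (∀y ¬C(y,y)) ∨ (∃t L(t))
All bound variables are already distinct, so no renaming is needed.
Extract every quantifier outward, since the variables are now distinct and don't occur free across branches:
  ∀z ∀u ∀y ∃t (¬C(u,z) ∧ ¬L(u) ∨ ¬C(y,y) ∨ L(t))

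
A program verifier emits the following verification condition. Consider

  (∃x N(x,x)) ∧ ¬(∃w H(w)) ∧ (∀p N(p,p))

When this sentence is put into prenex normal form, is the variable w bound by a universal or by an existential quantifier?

universal

Move each ¬ inward, flipping quantifiers it crosses:
  (∃x N(x,x)) ∧ (∀w ¬H(w)) ∧ (∀p N(p,p))
All bound variables are already distinct, so no renaming is needed.
Finally move all quantifiers to the prefix:
  ∃x ∀w ∀p (N(x,x) ∧ ¬H(w) ∧ N(p,p))
The quantifier ∃w sits under an odd number of negations, so it flips to ∀w.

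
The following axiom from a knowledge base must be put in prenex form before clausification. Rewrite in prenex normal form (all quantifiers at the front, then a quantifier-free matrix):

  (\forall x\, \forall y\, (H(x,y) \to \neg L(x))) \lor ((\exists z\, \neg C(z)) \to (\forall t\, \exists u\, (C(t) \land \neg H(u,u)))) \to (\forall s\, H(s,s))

First replace A → B with ¬A ∨ B.
  \neg ((\forall x\, \forall y\, (\neg H(x,y) \lor \neg L(x))) \lor \neg (\exists z\, \neg C(z)) \lor (\forall t\, \exists u\, (C(t) \land \neg H(u,u)))) \lor (\forall s\, H(s,s))
Push ¬ through the quantifiers and connectives to reach negation normal form:
  (\exists x\, \exists y\, (H(x,y) \land L(x))) \land (\exists z\, \neg C(z)) \land (\exists t\, \forall u\, (\neg C(t) \lor H(u,u))) \lor (\forall s\, H(s,s))
All bound variables are already distinct, so no renaming is needed.
Extract every quantifier outward, since the variables are now distinct and don't occur free across branches:
  \exists x\, \exists y\, \exists z\, \exists t\, \forall u\, \forall s\, (H(x,y) \land L(x) \land \neg C(z) \land (\neg C(t) \lor H(u,u)) \lor H(s,s))

\exists x\, \exists y\, \exists z\, \exists t\, \forall u\, \forall s\, (H(x,y) \land L(x) \land \neg C(z) \land (\neg C(t) \lor H(u,u)) \lor H(s,s))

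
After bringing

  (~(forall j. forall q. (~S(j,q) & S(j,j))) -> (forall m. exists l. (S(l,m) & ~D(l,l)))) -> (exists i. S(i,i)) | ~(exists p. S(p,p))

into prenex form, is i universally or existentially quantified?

Rewrite implications/biconditionals: A → B as ¬A ∨ B.
  ~(~~(forall j. forall q. (~S(j,q) & S(j,j))) | (forall m. exists l. (S(l,m) & ~D(l,l)))) | (exists i. S(i,i)) | ~(exists p. S(p,p))
Drive negations inward (¬∀x A ≡ ∃x ¬A, ¬∃x A ≡ ∀x ¬A, De Morgan for ∧/∨):
  (exists j. exists q. (S(j,q) | ~S(j,j))) & (exists m. forall l. (~S(l,m) | D(l,l))) | (exists i. S(i,i)) | (forall p. ~S(p,p))
All bound variables are already distinct, so no renaming is needed.
Pull the quantifiers to the front (each side's bound variable is not free in the other side):
  exists j. exists q. exists m. forall l. exists i. forall p. ((S(j,q) | ~S(j,j)) & (~S(l,m) | D(l,l)) | S(i,i) | ~S(p,p))
The quantifier exists i sits under an even number of negations (counting the antecedent side of each →), so it remains existential.

existential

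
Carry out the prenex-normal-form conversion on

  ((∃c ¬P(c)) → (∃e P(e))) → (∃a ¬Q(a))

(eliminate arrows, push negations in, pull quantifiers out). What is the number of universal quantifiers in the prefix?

1

Rewrite implications/biconditionals: A → B as ¬A ∨ B.
  ¬(¬(∃c ¬P(c)) ∨ (∃e P(e))) ∨ (∃a ¬Q(a))
Drive negations inward (¬∀x A ≡ ∃x ¬A, ¬∃x A ≡ ∀x ¬A, De Morgan for ∧/∨):
  (∃c ¬P(c)) ∧ (∀e ¬P(e)) ∨ (∃a ¬Q(a))
Extract every quantifier outward, since the variables are now distinct and don't occur free across branches:
  ∃c ∀e ∃a (¬P(c) ∧ ¬P(e) ∨ ¬Q(a))
The prefix is ∃c ∀e ∃a: 1 universal, 2 existential.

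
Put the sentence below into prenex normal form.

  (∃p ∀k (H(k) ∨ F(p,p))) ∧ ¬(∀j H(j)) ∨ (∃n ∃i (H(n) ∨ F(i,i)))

∃p ∀k ∃j ∃n ∃i ((H(k) ∨ F(p,p)) ∧ ¬H(j) ∨ H(n) ∨ F(i,i))

Drive negations inward (¬∀x A ≡ ∃x ¬A, ¬∃x A ≡ ∀x ¬A, De Morgan for ∧/∨):
  (∃p ∀k (H(k) ∨ F(p,p))) ∧ (∃j ¬H(j)) ∨ (∃n ∃i (H(n) ∨ F(i,i)))
Extract every quantifier outward, since the variables are now distinct and don't occur free across branches:
  ∃p ∀k ∃j ∃n ∃i ((H(k) ∨ F(p,p)) ∧ ¬H(j) ∨ H(n) ∨ F(i,i))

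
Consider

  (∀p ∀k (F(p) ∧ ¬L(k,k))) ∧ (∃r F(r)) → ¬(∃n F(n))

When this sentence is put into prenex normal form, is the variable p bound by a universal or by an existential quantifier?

existential

Eliminate → and ↔ using ¬ and ∨.
  ¬((∀p ∀k (F(p) ∧ ¬L(k,k))) ∧ (∃r F(r))) ∨ ¬(∃n F(n))
Drive negations inward (¬∀x A ≡ ∃x ¬A, ¬∃x A ≡ ∀x ¬A, De Morgan for ∧/∨):
  (∃p ∃k (¬F(p) ∨ L(k,k))) ∨ (∀r ¬F(r)) ∨ (∀n ¬F(n))
All bound variables are already distinct, so no renaming is needed.
Finally move all quantifiers to the prefix:
  ∃p ∃k ∀r ∀n (¬F(p) ∨ L(k,k) ∨ ¬F(r) ∨ ¬F(n))
The quantifier ∀p sits under an odd number of negations (counting the antecedent side of each →), so it flips to ∃p.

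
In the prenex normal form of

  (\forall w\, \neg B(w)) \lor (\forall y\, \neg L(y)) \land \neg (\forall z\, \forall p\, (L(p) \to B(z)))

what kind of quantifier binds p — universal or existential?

existential

Eliminate → and ↔ using ¬ and ∨.
  (\forall w\, \neg B(w)) \lor (\forall y\, \neg L(y)) \land \neg (\forall z\, \forall p\, (\neg L(p) \lor B(z)))
Move each ¬ inward, flipping quantifiers it crosses:
  (\forall w\, \neg B(w)) \lor (\forall y\, \neg L(y)) \land (\exists z\, \exists p\, (L(p) \land \neg B(z)))
All bound variables are already distinct, so no renaming is needed.
Pull the quantifiers to the front (each side's bound variable is not free in the other side):
  \forall w\, \forall y\, \exists z\, \exists p\, (\neg B(w) \lor \neg L(y) \land L(p) \land \neg B(z))
The quantifier \forall p sits under an odd number of negations (counting the antecedent side of each →), so it flips to \exists p.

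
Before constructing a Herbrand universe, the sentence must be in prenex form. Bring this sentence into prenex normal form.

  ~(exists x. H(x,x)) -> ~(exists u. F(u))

exists x. forall u. (H(x,x) | ~F(u))

Rewrite implications/biconditionals: A → B as ¬A ∨ B.
  ~~(exists x. H(x,x)) | ~(exists u. F(u))
Move each ¬ inward, flipping quantifiers it crosses:
  (exists x. H(x,x)) | (forall u. ~F(u))
Finally move all quantifiers to the prefix:
  exists x. forall u. (H(x,x) | ~F(u))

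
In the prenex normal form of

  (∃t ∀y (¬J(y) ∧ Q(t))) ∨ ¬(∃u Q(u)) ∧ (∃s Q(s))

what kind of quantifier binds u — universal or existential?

Drive negations inward (¬∀x A ≡ ∃x ¬A, ¬∃x A ≡ ∀x ¬A, De Morgan for ∧/∨):
  (∃t ∀y (¬J(y) ∧ Q(t))) ∨ (∀u ¬Q(u)) ∧ (∃s Q(s))
Finally move all quantifiers to the prefix:
  ∃t ∀y ∀u ∃s (¬J(y) ∧ Q(t) ∨ ¬Q(u) ∧ Q(s))
The quantifier ∃u sits under an odd number of negations, so it flips to ∀u.

universal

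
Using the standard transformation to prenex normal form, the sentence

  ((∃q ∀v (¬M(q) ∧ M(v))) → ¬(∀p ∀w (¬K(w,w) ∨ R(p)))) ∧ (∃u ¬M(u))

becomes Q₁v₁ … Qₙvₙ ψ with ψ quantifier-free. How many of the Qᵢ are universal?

Eliminate → and ↔ using ¬ and ∨.
  (¬(∃q ∀v (¬M(q) ∧ M(v))) ∨ ¬(∀p ∀w (¬K(w,w) ∨ R(p)))) ∧ (∃u ¬M(u))
Push ¬ through the quantifiers and connectives to reach negation normal form:
  ((∀q ∃v (M(q) ∨ ¬M(v))) ∨ (∃p ∃w (K(w,w) ∧ ¬R(p)))) ∧ (∃u ¬M(u))
All bound variables are already distinct, so no renaming is needed.
Extract every quantifier outward, since the variables are now distinct and don't occur free across branches:
  ∀q ∃v ∃p ∃w ∃u ((M(q) ∨ ¬M(v) ∨ K(w,w) ∧ ¬R(p)) ∧ ¬M(u))
The prefix is ∀q ∃v ∃p ∃w ∃u: 1 universal, 4 existential.

1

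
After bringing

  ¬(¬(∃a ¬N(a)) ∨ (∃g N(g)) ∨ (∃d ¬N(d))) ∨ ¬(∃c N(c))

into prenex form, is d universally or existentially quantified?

Move each ¬ inward, flipping quantifiers it crosses:
  (∃a ¬N(a)) ∧ (∀g ¬N(g)) ∧ (∀d N(d)) ∨ (∀c ¬N(c))
All bound variables are already distinct, so no renaming is needed.
Finally move all quantifiers to the prefix:
  ∃a ∀g ∀d ∀c (¬N(a) ∧ ¬N(g) ∧ N(d) ∨ ¬N(c))
The quantifier ∃d sits under an odd number of negations, so it flips to ∀d.

universal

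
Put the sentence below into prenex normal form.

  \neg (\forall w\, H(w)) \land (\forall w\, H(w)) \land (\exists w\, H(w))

Push ¬ through the quantifiers and connectives to reach negation normal form:
  (\exists w\, \neg H(w)) \land (\forall w\, H(w)) \land (\exists w\, H(w))
Rename bound variables to avoid capture: w↦z, w↦u1.
  (\exists w\, \neg H(w)) \land (\forall z\, H(z)) \land (\exists u1\, H(u1))
Extract every quantifier outward, since the variables are now distinct and don't occur free across branches:
  \exists w\, \forall z\, \exists u1\, (\neg H(w) \land H(z) \land H(u1))

\exists w\, \forall z\, \exists u1\, (\neg H(w) \land H(z) \land H(u1))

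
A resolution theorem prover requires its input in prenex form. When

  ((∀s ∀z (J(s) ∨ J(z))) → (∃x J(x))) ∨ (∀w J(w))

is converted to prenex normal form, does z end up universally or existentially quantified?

First replace A → B with ¬A ∨ B.
  ¬(∀s ∀z (J(s) ∨ J(z))) ∨ (∃x J(x)) ∨ (∀w J(w))
Push ¬ through the quantifiers and connectives to reach negation normal form:
  (∃s ∃z (¬J(s) ∧ ¬J(z))) ∨ (∃x J(x)) ∨ (∀w J(w))
Extract every quantifier outward, since the variables are now distinct and don't occur free across branches:
  ∃s ∃z ∃x ∀w (¬J(s) ∧ ¬J(z) ∨ J(x) ∨ J(w))
The quantifier ∀z sits under an odd number of negations (counting the antecedent side of each →), so it flips to ∃z.

existential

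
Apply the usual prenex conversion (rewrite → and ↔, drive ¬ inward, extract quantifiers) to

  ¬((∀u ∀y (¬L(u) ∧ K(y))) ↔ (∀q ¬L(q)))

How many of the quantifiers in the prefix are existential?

3

First replace A → B with ¬A ∨ B; A ↔ B as (¬A ∨ B) ∧ (¬B ∨ A).
  ¬((¬(∀u ∀y (¬L(u) ∧ K(y))) ∨ (∀q ¬L(q))) ∧ (¬(∀q ¬L(q)) ∨ (∀u ∀y (¬L(u) ∧ K(y)))))
Move each ¬ inward, flipping quantifiers it crosses:
  (∀u ∀y (¬L(u) ∧ K(y))) ∧ (∃q L(q)) ∨ (∀q ¬L(q)) ∧ (∃u ∃y (L(u) ∨ ¬K(y)))
Standardize variables apart so no two quantifiers bind the same name: q↦c, u↦v, y↦p.
  (∀u ∀y (¬L(u) ∧ K(y))) ∧ (∃q L(q)) ∨ (∀c ¬L(c)) ∧ (∃v ∃p (L(v) ∨ ¬K(p)))
Finally move all quantifiers to the prefix:
  ∀u ∀y ∃q ∀c ∃v ∃p (¬L(u) ∧ K(y) ∧ L(q) ∨ ¬L(c) ∧ (L(v) ∨ ¬K(p)))
The prefix is ∀u ∀y ∃q ∀c ∃v ∃p: 3 universal, 3 existential.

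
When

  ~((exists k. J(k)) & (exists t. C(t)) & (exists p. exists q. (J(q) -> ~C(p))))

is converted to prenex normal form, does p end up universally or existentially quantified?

universal

Rewrite implications/biconditionals: A → B as ¬A ∨ B.
  ~((exists k. J(k)) & (exists t. C(t)) & (exists p. exists q. (~J(q) | ~C(p))))
Push ¬ through the quantifiers and connectives to reach negation normal form:
  (forall k. ~J(k)) | (forall t. ~C(t)) | (forall p. forall q. (J(q) & C(p)))
All bound variables are already distinct, so no renaming is needed.
Finally move all quantifiers to the prefix:
  forall k. forall t. forall p. forall q. (~J(k) | ~C(t) | J(q) & C(p))
The quantifier exists p sits under an odd number of negations (counting the antecedent side of each →), so it flips to forall p.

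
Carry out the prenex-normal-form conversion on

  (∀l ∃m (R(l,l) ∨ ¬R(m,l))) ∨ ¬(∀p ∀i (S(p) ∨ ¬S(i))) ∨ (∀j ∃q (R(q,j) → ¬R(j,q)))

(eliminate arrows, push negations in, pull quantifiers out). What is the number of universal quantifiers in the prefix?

2

First replace A → B with ¬A ∨ B.
  (∀l ∃m (R(l,l) ∨ ¬R(m,l))) ∨ ¬(∀p ∀i (S(p) ∨ ¬S(i))) ∨ (∀j ∃q (¬R(q,j) ∨ ¬R(j,q)))
Push ¬ through the quantifiers and connectives to reach negation normal form:
  (∀l ∃m (R(l,l) ∨ ¬R(m,l))) ∨ (∃p ∃i (¬S(p) ∧ S(i))) ∨ (∀j ∃q (¬R(q,j) ∨ ¬R(j,q)))
Pull the quantifiers to the front (each side's bound variable is not free in the other side):
  ∀l ∃m ∃p ∃i ∀j ∃q (R(l,l) ∨ ¬R(m,l) ∨ ¬S(p) ∧ S(i) ∨ ¬R(q,j) ∨ ¬R(j,q))
The prefix is ∀l ∃m ∃p ∃i ∀j ∃q: 2 universal, 4 existential.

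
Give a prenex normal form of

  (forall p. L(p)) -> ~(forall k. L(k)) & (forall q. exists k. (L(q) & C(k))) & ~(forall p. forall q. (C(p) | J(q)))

Eliminate → and ↔ using ¬ and ∨.
  ~(forall p. L(p)) | ~(forall k. L(k)) & (forall q. exists k. (L(q) & C(k))) & ~(forall p. forall q. (C(p) | J(q)))
Move each ¬ inward, flipping quantifiers it crosses:
  (exists p. ~L(p)) | (exists k. ~L(k)) & (forall q. exists k. (L(q) & C(k))) & (exists p. exists q. (~C(p) & ~J(q)))
Give each quantifier a distinct variable: k↦x, p↦r, q↦u.
  (exists p. ~L(p)) | (exists k. ~L(k)) & (forall q. exists x. (L(q) & C(x))) & (exists r. exists u. (~C(r) & ~J(u)))
Pull the quantifiers to the front (each side's bound variable is not free in the other side):
  exists p. exists k. forall q. exists x. exists r. exists u. (~L(p) | ~L(k) & L(q) & C(x) & ~C(r) & ~J(u))

exists p. exists k. forall q. exists x. exists r. exists u. (~L(p) | ~L(k) & L(q) & C(x) & ~C(r) & ~J(u))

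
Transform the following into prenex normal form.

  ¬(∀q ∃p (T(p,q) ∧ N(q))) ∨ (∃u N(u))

∃q ∀p ∃u (¬T(p,q) ∨ ¬N(q) ∨ N(u))

Push ¬ through the quantifiers and connectives to reach negation normal form:
  (∃q ∀p (¬T(p,q) ∨ ¬N(q))) ∨ (∃u N(u))
All bound variables are already distinct, so no renaming is needed.
Finally move all quantifiers to the prefix:
  ∃q ∀p ∃u (¬T(p,q) ∨ ¬N(q) ∨ N(u))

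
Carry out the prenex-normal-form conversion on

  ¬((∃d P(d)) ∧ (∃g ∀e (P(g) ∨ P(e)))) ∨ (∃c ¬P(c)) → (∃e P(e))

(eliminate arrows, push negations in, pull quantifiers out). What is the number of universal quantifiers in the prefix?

2

Eliminate → and ↔ using ¬ and ∨.
  ¬(¬((∃d P(d)) ∧ (∃g ∀e (P(g) ∨ P(e)))) ∨ (∃c ¬P(c))) ∨ (∃e P(e))
Move each ¬ inward, flipping quantifiers it crosses:
  (∃d P(d)) ∧ (∃g ∀e (P(g) ∨ P(e))) ∧ (∀c P(c)) ∨ (∃e P(e))
Give each quantifier a distinct variable: e↦v1.
  (∃d P(d)) ∧ (∃g ∀e (P(g) ∨ P(e))) ∧ (∀c P(c)) ∨ (∃v1 P(v1))
Extract every quantifier outward, since the variables are now distinct and don't occur free across branches:
  ∃d ∃g ∀e ∀c ∃v1 (P(d) ∧ (P(g) ∨ P(e)) ∧ P(c) ∨ P(v1))
The prefix is ∃d ∃g ∀e ∀c ∃v1: 2 universal, 3 existential.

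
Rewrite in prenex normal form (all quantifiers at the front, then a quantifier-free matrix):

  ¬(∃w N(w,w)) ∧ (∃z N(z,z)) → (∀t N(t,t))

Eliminate → and ↔ using ¬ and ∨.
  ¬(¬(∃w N(w,w)) ∧ (∃z N(z,z))) ∨ (∀t N(t,t))
Move each ¬ inward, flipping quantifiers it crosses:
  (∃w N(w,w)) ∨ (∀z ¬N(z,z)) ∨ (∀t N(t,t))
Pull the quantifiers to the front (each side's bound variable is not free in the other side):
  ∃w ∀z ∀t (N(w,w) ∨ ¬N(z,z) ∨ N(t,t))

∃w ∀z ∀t (N(w,w) ∨ ¬N(z,z) ∨ N(t,t))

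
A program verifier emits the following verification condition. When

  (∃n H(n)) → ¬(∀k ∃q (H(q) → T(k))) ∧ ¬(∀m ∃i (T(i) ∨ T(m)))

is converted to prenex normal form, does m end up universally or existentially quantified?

existential

Eliminate → and ↔ using ¬ and ∨.
  ¬(∃n H(n)) ∨ ¬(∀k ∃q (¬H(q) ∨ T(k))) ∧ ¬(∀m ∃i (T(i) ∨ T(m)))
Push ¬ through the quantifiers and connectives to reach negation normal form:
  (∀n ¬H(n)) ∨ (∃k ∀q (H(q) ∧ ¬T(k))) ∧ (∃m ∀i (¬T(i) ∧ ¬T(m)))
All bound variables are already distinct, so no renaming is needed.
Pull the quantifiers to the front (each side's bound variable is not free in the other side):
  ∀n ∃k ∀q ∃m ∀i (¬H(n) ∨ H(q) ∧ ¬T(k) ∧ ¬T(i) ∧ ¬T(m))
The quantifier ∀m sits under an odd number of negations (counting the antecedent side of each →), so it flips to ∃m.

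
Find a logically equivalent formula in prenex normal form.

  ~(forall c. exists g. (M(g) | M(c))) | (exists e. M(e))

Push ¬ through the quantifiers and connectives to reach negation normal form:
  (exists c. forall g. (~M(g) & ~M(c))) | (exists e. M(e))
Finally move all quantifiers to the prefix:
  exists c. forall g. exists e. (~M(g) & ~M(c) | M(e))

exists c. forall g. exists e. (~M(g) & ~M(c) | M(e))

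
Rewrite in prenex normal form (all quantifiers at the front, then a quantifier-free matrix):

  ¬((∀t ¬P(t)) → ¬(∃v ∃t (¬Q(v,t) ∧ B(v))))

Rewrite implications/biconditionals: A → B as ¬A ∨ B.
  ¬(¬(∀t ¬P(t)) ∨ ¬(∃v ∃t (¬Q(v,t) ∧ B(v))))
Push ¬ through the quantifiers and connectives to reach negation normal form:
  (∀t ¬P(t)) ∧ (∃v ∃t (¬Q(v,t) ∧ B(v)))
Rename bound variables to avoid capture: t↦c.
  (∀t ¬P(t)) ∧ (∃v ∃c (¬Q(v,c) ∧ B(v)))
Pull the quantifiers to the front (each side's bound variable is not free in the other side):
  ∀t ∃v ∃c (¬P(t) ∧ ¬Q(v,c) ∧ B(v))

∀t ∃v ∃c (¬P(t) ∧ ¬Q(v,c) ∧ B(v))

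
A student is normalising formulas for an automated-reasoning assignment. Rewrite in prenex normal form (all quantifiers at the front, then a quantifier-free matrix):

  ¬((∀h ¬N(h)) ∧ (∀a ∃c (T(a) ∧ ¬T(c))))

Drive negations inward (¬∀x A ≡ ∃x ¬A, ¬∃x A ≡ ∀x ¬A, De Morgan for ∧/∨):
  (∃h N(h)) ∨ (∃a ∀c (¬T(a) ∨ T(c)))
Finally move all quantifiers to the prefix:
  ∃h ∃a ∀c (N(h) ∨ ¬T(a) ∨ T(c))

∃h ∃a ∀c (N(h) ∨ ¬T(a) ∨ T(c))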